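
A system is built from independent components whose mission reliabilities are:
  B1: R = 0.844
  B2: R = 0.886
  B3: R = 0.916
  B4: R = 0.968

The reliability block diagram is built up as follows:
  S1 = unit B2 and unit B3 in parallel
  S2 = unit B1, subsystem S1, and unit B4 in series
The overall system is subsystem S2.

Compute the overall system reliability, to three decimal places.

0.809

Parallel (B2 and B3): 1 − (1 − 0.88600)(1 − 0.91600) = 0.99042
Series (B1, [0.99042], and B4): 0.84400 × 0.99042 × 0.96800 = 0.809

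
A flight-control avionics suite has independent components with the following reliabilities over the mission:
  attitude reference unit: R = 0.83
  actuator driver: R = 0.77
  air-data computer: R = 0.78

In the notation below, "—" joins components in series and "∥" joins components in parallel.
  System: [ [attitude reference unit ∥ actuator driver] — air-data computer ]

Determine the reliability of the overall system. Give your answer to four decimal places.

0.7495

Parallel (attitude reference unit and actuator driver): 1 − (1 − 0.830000)(1 − 0.770000) = 0.960900
Series ([0.960900] and air-data computer): 0.960900 × 0.780000 = 0.7495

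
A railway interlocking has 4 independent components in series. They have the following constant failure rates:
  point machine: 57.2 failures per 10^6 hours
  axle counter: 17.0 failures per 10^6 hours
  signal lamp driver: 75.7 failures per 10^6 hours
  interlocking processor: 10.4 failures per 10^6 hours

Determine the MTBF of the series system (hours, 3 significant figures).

6240

Series of exponential components: λ_sys = Σ λ_i
λ_sys = 0.0000572 + 0.0000170 + 0.0000757 + 0.0000104 = 1.6030e-04 /h
MTBF = 1 / λ_sys = 6240 h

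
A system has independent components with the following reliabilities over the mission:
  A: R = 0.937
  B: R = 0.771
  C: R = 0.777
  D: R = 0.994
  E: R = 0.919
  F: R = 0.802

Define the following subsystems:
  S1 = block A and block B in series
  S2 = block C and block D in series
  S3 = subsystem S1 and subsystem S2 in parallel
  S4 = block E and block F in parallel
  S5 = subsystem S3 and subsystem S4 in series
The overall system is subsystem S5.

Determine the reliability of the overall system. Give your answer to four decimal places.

0.9218

Series (A and B): 0.937000 × 0.771000 = 0.722427
Series (C and D): 0.777000 × 0.994000 = 0.772338
Parallel ([0.722427] and [0.772338]): 1 − (1 − 0.722427)(1 − 0.772338) = 0.936807
Parallel (E and F): 1 − (1 − 0.919000)(1 − 0.802000) = 0.983962
Series ([0.936807] and [0.983962]): 0.936807 × 0.983962 = 0.9218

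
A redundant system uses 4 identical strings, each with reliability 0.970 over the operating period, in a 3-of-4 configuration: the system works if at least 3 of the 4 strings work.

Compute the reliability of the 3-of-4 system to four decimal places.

R = Σ_{i=3}^{4} C(4,i) p^i (1−p)^{4−i} with p = 0.970
C(4,3)·0.970^3·0.030^1 = 0.109521
C(4,4)·0.970^4·0.030^0 = 0.885293
Sum = 0.9948

0.9948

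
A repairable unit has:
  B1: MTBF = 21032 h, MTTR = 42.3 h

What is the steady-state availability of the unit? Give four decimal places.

0.9980

A(B1) = MTBF/(MTBF+MTTR) = 21032/(21032+42.3) = 0.9980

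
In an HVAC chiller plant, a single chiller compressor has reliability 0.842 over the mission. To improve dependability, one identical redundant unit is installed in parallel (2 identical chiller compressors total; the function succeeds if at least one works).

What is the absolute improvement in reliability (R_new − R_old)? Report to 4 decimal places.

R_before = 0.842
R_after = 1 − (1 − 0.842)^2 = 0.9750
ΔR = 0.9750 − 0.842 = 0.1330

0.1330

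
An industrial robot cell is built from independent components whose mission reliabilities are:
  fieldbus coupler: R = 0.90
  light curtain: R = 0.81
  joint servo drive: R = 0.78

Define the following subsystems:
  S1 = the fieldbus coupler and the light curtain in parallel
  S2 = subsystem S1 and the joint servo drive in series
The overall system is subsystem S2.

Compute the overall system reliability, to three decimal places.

Parallel (fieldbus coupler and light curtain): 1 − (1 − 0.90000)(1 − 0.81000) = 0.98100
Series ([0.98100] and joint servo drive): 0.98100 × 0.78000 = 0.765

0.765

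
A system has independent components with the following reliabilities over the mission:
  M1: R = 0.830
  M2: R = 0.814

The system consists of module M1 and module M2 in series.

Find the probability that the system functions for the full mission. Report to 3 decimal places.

0.676

Series (M1 and M2): 0.83000 × 0.81400 = 0.676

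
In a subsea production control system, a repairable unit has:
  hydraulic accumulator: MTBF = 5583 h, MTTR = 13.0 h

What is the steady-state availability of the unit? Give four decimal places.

0.9977

A(hydraulic accumulator) = MTBF/(MTBF+MTTR) = 5583/(5583+13.0) = 0.9977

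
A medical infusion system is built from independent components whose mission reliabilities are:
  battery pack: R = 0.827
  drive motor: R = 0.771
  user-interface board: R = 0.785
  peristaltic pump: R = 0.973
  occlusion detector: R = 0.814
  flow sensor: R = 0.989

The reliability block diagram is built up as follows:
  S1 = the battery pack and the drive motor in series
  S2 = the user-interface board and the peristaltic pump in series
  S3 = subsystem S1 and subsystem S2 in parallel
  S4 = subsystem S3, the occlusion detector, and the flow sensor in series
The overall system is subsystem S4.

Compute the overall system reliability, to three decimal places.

Series (battery pack and drive motor): 0.82700 × 0.77100 = 0.63762
Series (user-interface board and peristaltic pump): 0.78500 × 0.97300 = 0.76381
Parallel ([0.63762] and [0.76381]): 1 − (1 − 0.63762)(1 − 0.76381) = 0.91441
Series ([0.91441], occlusion detector, and flow sensor): 0.91441 × 0.81400 × 0.98900 = 0.736

0.736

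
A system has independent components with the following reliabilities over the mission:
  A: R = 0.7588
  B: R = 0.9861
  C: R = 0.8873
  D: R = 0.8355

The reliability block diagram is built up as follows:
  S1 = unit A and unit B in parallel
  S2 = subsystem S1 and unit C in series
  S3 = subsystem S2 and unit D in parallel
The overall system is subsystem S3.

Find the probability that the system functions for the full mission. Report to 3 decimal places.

0.981

Parallel (A and B): 1 − (1 − 0.75880)(1 − 0.98610) = 0.99665
Series ([0.99665] and C): 0.99665 × 0.88730 = 0.88433
Parallel ([0.88433] and D): 1 − (1 − 0.88433)(1 − 0.83550) = 0.981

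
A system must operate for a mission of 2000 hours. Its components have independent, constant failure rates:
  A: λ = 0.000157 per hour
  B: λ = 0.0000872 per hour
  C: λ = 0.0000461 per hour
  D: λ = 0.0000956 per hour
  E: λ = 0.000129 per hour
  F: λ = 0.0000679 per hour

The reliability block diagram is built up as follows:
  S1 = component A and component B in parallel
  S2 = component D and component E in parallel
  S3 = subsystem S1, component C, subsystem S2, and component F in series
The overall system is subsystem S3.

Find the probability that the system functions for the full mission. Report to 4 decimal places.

0.7316

R(A) = exp(−0.000157 × 2000) = 0.730519
R(B) = exp(−0.0000872 × 2000) = 0.839961
R(C) = exp(−0.0000461 × 2000) = 0.911923
R(D) = exp(−0.0000956 × 2000) = 0.825967
R(E) = exp(−0.000129 × 2000) = 0.772595
R(F) = exp(−0.0000679 × 2000) = 0.873017
Parallel (A and B): 1 − (1 − 0.730519)(1 − 0.839961) = 0.956873
Parallel (D and E): 1 − (1 − 0.825967)(1 − 0.772595) = 0.960424
Series ([0.956873], C, [0.960424], and F): 0.956873 × 0.911923 × 0.960424 × 0.873017 = 0.7316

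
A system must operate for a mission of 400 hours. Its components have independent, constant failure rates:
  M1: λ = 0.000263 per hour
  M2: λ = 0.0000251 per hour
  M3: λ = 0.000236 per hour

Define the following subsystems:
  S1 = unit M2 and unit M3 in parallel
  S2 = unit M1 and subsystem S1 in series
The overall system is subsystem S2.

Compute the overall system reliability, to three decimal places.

R(M1) = exp(−0.000263 × 400) = 0.90014
R(M2) = exp(−0.0000251 × 400) = 0.99001
R(M3) = exp(−0.000236 × 400) = 0.90992
Parallel (M2 and M3): 1 − (1 − 0.99001)(1 − 0.90992) = 0.99910
Series (M1 and [0.99910]): 0.90014 × 0.99910 = 0.899

0.899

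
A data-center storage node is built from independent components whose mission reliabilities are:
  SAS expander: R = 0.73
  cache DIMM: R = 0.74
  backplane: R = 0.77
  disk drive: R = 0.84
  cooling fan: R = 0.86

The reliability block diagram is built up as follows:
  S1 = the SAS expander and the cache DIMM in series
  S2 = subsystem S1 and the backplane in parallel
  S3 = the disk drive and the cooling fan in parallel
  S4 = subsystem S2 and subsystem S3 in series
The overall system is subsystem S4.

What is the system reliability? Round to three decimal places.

0.874

Series (SAS expander and cache DIMM): 0.73000 × 0.74000 = 0.54020
Parallel ([0.54020] and backplane): 1 − (1 − 0.54020)(1 − 0.77000) = 0.89425
Parallel (disk drive and cooling fan): 1 − (1 − 0.84000)(1 − 0.86000) = 0.97760
Series ([0.89425] and [0.97760]): 0.89425 × 0.97760 = 0.874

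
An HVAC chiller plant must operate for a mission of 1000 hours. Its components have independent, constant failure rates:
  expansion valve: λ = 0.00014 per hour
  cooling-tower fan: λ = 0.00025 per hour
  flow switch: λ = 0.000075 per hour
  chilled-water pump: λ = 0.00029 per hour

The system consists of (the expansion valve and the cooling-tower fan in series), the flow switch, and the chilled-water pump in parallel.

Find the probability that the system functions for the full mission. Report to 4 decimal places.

0.9941

R(expansion valve) = exp(−0.00014 × 1000) = 0.869358
R(cooling-tower fan) = exp(−0.00025 × 1000) = 0.778801
R(flow switch) = exp(−0.000075 × 1000) = 0.927743
R(chilled-water pump) = exp(−0.00029 × 1000) = 0.748264
Series (expansion valve and cooling-tower fan): 0.869358 × 0.778801 = 0.677057
Parallel ([0.677057], flow switch, and chilled-water pump): 1 − (1 − 0.677057)(1 − 0.927743)(1 − 0.748264) = 0.9941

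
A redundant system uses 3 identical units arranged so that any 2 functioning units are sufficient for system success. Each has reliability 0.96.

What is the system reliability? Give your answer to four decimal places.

R = Σ_{i=2}^{3} C(3,i) p^i (1−p)^{3−i} with p = 0.96
C(3,2)·0.96^2·0.04^1 = 0.110592
C(3,3)·0.96^3·0.04^0 = 0.884736
Sum = 0.9953

0.9953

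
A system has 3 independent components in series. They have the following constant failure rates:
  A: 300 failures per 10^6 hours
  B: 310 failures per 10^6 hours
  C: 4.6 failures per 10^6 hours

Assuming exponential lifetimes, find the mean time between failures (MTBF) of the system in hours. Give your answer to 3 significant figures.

1630

Series of exponential components: λ_sys = Σ λ_i
λ_sys = 0.00030 + 0.00031 + 0.0000046 = 6.1460e-04 /h
MTBF = 1 / λ_sys = 1630 h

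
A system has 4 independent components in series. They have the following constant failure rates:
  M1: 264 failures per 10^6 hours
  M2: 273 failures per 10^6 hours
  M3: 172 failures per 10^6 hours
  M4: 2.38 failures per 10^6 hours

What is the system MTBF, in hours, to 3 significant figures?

Series of exponential components: λ_sys = Σ λ_i
λ_sys = 0.000264 + 0.000273 + 0.000172 + 0.00000238 = 7.1138e-04 /h
MTBF = 1 / λ_sys = 1410 h

1410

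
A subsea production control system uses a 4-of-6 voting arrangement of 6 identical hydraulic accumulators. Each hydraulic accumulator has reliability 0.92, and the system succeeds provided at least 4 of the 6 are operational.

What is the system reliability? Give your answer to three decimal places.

R = Σ_{i=4}^{6} C(6,i) p^i (1−p)^{6−i} with p = 0.92
C(6,4)·0.92^4·0.08^2 = 0.06877
C(6,5)·0.92^5·0.08^1 = 0.31636
C(6,6)·0.92^6·0.08^0 = 0.60636
Sum = 0.991

0.991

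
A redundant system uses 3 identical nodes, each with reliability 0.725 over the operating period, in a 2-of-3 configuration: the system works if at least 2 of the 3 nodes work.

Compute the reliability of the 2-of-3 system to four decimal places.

0.8147

R = Σ_{i=2}^{3} C(3,i) p^i (1−p)^{3−i} with p = 0.725
C(3,2)·0.725^2·0.275^1 = 0.433641
C(3,3)·0.725^3·0.275^0 = 0.381078
Sum = 0.8147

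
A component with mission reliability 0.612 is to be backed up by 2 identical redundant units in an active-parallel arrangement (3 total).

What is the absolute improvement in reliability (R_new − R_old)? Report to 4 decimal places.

0.3296

R_before = 0.612
R_after = 1 − (1 − 0.612)^3 = 0.9416
ΔR = 0.9416 − 0.612 = 0.3296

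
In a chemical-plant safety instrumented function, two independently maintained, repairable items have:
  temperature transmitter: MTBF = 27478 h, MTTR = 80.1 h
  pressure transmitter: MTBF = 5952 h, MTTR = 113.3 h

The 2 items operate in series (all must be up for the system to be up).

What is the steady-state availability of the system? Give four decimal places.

A(temperature transmitter) = MTBF/(MTBF+MTTR) = 27478/(27478+80.1) = 0.997093
A(pressure transmitter) = MTBF/(MTBF+MTTR) = 5952/(5952+113.3) = 0.981320
Series availability: 0.997093 × 0.981320 = 0.9785

0.9785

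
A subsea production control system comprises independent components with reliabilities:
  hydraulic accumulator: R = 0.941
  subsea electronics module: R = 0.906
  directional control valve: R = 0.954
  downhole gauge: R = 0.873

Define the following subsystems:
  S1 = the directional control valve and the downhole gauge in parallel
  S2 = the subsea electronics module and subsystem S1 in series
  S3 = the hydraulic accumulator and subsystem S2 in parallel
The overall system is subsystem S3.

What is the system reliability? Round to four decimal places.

Parallel (directional control valve and downhole gauge): 1 − (1 − 0.954000)(1 − 0.873000) = 0.994158
Series (subsea electronics module and [0.994158]): 0.906000 × 0.994158 = 0.900707
Parallel (hydraulic accumulator and [0.900707]): 1 − (1 − 0.941000)(1 − 0.900707) = 0.9941

0.9941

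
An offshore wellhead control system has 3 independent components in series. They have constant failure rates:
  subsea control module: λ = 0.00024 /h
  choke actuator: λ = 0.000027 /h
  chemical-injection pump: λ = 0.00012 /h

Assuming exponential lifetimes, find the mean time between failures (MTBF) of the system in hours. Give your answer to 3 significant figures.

Series of exponential components: λ_sys = Σ λ_i
λ_sys = 0.00024 + 0.000027 + 0.00012 = 3.8700e-04 /h
MTBF = 1 / λ_sys = 2580 h

2580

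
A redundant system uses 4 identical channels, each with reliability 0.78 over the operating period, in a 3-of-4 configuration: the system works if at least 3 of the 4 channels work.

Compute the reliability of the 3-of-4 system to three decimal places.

0.788

R = Σ_{i=3}^{4} C(4,i) p^i (1−p)^{4−i} with p = 0.78
C(4,3)·0.78^3·0.22^1 = 0.41761
C(4,4)·0.78^4·0.22^0 = 0.37015
Sum = 0.788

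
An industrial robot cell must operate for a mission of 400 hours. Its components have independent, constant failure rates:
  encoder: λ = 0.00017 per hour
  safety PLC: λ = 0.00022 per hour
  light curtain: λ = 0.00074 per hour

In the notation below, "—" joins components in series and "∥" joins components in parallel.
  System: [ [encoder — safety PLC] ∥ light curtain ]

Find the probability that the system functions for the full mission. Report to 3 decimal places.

0.963

R(encoder) = exp(−0.00017 × 400) = 0.93426
R(safety PLC) = exp(−0.00022 × 400) = 0.91576
R(light curtain) = exp(−0.00074 × 400) = 0.74379
Series (encoder and safety PLC): 0.93426 × 0.91576 = 0.85556
Parallel ([0.85556] and light curtain): 1 − (1 − 0.85556)(1 − 0.74379) = 0.963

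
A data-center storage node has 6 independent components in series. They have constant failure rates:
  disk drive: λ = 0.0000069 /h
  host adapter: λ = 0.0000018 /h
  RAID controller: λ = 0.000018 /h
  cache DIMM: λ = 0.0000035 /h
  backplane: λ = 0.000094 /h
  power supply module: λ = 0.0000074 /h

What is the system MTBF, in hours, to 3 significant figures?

7600

Series of exponential components: λ_sys = Σ λ_i
λ_sys = 0.0000069 + 0.0000018 + 0.000018 + 0.0000035 + 0.000094 + 0.0000074 = 1.3160e-04 /h
MTBF = 1 / λ_sys = 7600 h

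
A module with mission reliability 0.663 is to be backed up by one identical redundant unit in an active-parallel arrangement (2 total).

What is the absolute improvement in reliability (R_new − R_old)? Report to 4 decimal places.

R_before = 0.663
R_after = 1 − (1 − 0.663)^2 = 0.8864
ΔR = 0.8864 − 0.663 = 0.2234

0.2234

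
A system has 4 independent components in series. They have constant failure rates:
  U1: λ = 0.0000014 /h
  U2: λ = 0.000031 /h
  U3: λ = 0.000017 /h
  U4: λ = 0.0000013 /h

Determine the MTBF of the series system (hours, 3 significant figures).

19700

Series of exponential components: λ_sys = Σ λ_i
λ_sys = 0.0000014 + 0.000031 + 0.000017 + 0.0000013 = 5.0700e-05 /h
MTBF = 1 / λ_sys = 19700 h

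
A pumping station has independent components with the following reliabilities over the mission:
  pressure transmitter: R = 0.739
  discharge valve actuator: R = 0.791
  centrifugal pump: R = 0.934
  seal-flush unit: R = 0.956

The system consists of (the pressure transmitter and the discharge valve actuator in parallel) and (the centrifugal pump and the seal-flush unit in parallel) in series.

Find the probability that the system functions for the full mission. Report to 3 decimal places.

0.943

Parallel (pressure transmitter and discharge valve actuator): 1 − (1 − 0.73900)(1 − 0.79100) = 0.94545
Parallel (centrifugal pump and seal-flush unit): 1 − (1 − 0.93400)(1 − 0.95600) = 0.99710
Series ([0.94545] and [0.99710]): 0.94545 × 0.99710 = 0.943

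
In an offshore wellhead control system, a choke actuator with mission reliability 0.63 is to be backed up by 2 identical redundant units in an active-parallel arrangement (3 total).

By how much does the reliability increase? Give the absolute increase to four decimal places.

0.3193

R_before = 0.63
R_after = 1 − (1 − 0.63)^3 = 0.9493
ΔR = 0.9493 − 0.63 = 0.3193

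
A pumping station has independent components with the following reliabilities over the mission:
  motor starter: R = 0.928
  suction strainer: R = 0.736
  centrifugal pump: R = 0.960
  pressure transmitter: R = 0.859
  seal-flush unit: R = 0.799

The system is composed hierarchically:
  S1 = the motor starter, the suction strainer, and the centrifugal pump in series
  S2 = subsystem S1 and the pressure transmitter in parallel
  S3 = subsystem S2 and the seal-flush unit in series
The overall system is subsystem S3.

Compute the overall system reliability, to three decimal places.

0.760

Series (motor starter, suction strainer, and centrifugal pump): 0.92800 × 0.73600 × 0.96000 = 0.65569
Parallel ([0.65569] and pressure transmitter): 1 − (1 − 0.65569)(1 − 0.85900) = 0.95145
Series ([0.95145] and seal-flush unit): 0.95145 × 0.79900 = 0.760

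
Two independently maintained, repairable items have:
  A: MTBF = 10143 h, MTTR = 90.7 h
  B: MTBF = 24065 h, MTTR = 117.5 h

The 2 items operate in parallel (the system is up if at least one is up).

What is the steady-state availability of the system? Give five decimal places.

0.99996

A(A) = MTBF/(MTBF+MTTR) = 10143/(10143+90.7) = 0.991137
A(B) = MTBF/(MTBF+MTTR) = 24065/(24065+117.5) = 0.995141
Parallel availability: 1 − (1 − 0.991137)(1 − 0.995141) = 0.99996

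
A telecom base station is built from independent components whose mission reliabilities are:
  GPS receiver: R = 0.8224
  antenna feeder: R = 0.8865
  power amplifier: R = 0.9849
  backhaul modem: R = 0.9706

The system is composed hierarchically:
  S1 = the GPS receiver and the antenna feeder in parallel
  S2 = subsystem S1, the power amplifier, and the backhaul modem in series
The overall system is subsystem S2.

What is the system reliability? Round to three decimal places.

Parallel (GPS receiver and antenna feeder): 1 − (1 − 0.82240)(1 − 0.88650) = 0.97984
Series ([0.97984], power amplifier, and backhaul modem): 0.97984 × 0.98490 × 0.97060 = 0.937

0.937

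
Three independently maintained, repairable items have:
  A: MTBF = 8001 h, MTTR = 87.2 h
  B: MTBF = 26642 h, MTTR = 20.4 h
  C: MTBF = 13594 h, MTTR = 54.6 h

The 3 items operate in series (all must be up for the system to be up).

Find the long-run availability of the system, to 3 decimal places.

A(A) = MTBF/(MTBF+MTTR) = 8001/(8001+87.2) = 0.989219
A(B) = MTBF/(MTBF+MTTR) = 26642/(26642+20.4) = 0.999235
A(C) = MTBF/(MTBF+MTTR) = 13594/(13594+54.6) = 0.996000
Series availability: 0.989219 × 0.999235 × 0.996000 = 0.985

0.985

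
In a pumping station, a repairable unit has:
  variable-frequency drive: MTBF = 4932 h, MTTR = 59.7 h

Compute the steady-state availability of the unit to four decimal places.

0.9880

A(variable-frequency drive) = MTBF/(MTBF+MTTR) = 4932/(4932+59.7) = 0.9880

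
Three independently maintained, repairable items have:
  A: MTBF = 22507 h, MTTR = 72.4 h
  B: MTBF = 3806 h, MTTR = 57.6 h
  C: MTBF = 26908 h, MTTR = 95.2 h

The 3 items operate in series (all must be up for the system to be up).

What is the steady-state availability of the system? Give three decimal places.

A(A) = MTBF/(MTBF+MTTR) = 22507/(22507+72.4) = 0.996794
A(B) = MTBF/(MTBF+MTTR) = 3806/(3806+57.6) = 0.985092
A(C) = MTBF/(MTBF+MTTR) = 26908/(26908+95.2) = 0.996474
Series availability: 0.996794 × 0.985092 × 0.996474 = 0.978

0.978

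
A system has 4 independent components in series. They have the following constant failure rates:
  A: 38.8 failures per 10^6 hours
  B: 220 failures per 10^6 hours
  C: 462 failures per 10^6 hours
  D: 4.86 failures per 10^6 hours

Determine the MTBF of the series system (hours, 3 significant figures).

Series of exponential components: λ_sys = Σ λ_i
λ_sys = 0.0000388 + 0.000220 + 0.000462 + 0.00000486 = 7.2566e-04 /h
MTBF = 1 / λ_sys = 1380 h

1380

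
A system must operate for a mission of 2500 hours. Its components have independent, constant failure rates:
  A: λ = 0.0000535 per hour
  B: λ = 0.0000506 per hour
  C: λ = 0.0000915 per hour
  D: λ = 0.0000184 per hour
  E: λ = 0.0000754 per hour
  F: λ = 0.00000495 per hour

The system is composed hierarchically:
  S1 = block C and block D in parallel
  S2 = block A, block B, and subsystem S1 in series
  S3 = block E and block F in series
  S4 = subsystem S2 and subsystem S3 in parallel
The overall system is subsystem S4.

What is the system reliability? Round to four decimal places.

R(A) = exp(−0.0000535 × 2500) = 0.874809
R(B) = exp(−0.0000506 × 2500) = 0.881174
R(C) = exp(−0.0000915 × 2500) = 0.795527
R(D) = exp(−0.0000184 × 2500) = 0.955042
R(E) = exp(−0.0000754 × 2500) = 0.828201
R(F) = exp(−0.00000495 × 2500) = 0.987701
Parallel (C and D): 1 − (1 − 0.795527)(1 − 0.955042) = 0.990807
Series (A, B, and [0.990807]): 0.874809 × 0.881174 × 0.990807 = 0.763772
Series (E and F): 0.828201 × 0.987701 = 0.818015
Parallel ([0.763772] and [0.818015]): 1 − (1 − 0.763772)(1 − 0.818015) = 0.9570

0.9570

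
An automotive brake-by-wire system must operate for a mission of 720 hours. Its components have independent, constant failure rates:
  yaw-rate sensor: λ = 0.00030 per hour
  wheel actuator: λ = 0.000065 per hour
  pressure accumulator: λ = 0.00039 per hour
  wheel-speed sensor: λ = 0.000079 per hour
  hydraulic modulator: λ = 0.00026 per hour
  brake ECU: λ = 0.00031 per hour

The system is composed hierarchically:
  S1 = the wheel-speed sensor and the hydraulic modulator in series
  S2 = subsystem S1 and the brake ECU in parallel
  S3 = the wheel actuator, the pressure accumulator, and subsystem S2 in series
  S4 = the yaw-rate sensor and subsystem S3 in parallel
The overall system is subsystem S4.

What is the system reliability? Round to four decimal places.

R(yaw-rate sensor) = exp(−0.00030 × 720) = 0.805735
R(wheel actuator) = exp(−0.000065 × 720) = 0.954278
R(pressure accumulator) = exp(−0.00039 × 720) = 0.755179
R(wheel-speed sensor) = exp(−0.000079 × 720) = 0.944707
R(hydraulic modulator) = exp(−0.00026 × 720) = 0.829278
R(brake ECU) = exp(−0.00031 × 720) = 0.799955
Series (wheel-speed sensor and hydraulic modulator): 0.944707 × 0.829278 = 0.783425
Parallel ([0.783425] and brake ECU): 1 − (1 − 0.783425)(1 − 0.799955) = 0.956675
Series (wheel actuator, pressure accumulator, and [0.956675]): 0.954278 × 0.755179 × 0.956675 = 0.689429
Parallel (yaw-rate sensor and [0.689429]): 1 − (1 − 0.805735)(1 − 0.689429) = 0.9397

0.9397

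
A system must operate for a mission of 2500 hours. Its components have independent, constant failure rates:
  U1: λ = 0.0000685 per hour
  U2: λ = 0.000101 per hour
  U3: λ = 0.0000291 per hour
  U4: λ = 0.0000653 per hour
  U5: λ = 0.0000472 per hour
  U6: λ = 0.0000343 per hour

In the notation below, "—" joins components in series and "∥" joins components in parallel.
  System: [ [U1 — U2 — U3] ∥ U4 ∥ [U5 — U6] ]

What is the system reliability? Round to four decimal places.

0.9891

R(U1) = exp(−0.0000685 × 2500) = 0.842611
R(U2) = exp(−0.000101 × 2500) = 0.776856
R(U3) = exp(−0.0000291 × 2500) = 0.929833
R(U4) = exp(−0.0000653 × 2500) = 0.849379
R(U5) = exp(−0.0000472 × 2500) = 0.888696
R(U6) = exp(−0.0000343 × 2500) = 0.917824
Series (U1, U2, and U3): 0.842611 × 0.776856 × 0.929833 = 0.608657
Series (U5 and U6): 0.888696 × 0.917824 = 0.815667
Parallel ([0.608657], U4, and [0.815667]): 1 − (1 − 0.608657)(1 − 0.849379)(1 − 0.815667) = 0.9891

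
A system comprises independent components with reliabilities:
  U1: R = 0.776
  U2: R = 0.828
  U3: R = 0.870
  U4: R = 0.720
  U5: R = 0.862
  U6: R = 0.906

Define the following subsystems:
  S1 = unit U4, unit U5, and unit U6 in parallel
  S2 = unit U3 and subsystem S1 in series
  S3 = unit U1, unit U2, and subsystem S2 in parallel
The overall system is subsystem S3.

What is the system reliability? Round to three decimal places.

0.995

Parallel (U4, U5, and U6): 1 − (1 − 0.72000)(1 − 0.86200)(1 − 0.90600) = 0.99637
Series (U3 and [0.99637]): 0.87000 × 0.99637 = 0.86684
Parallel (U1, U2, and [0.86684]): 1 − (1 − 0.77600)(1 − 0.82800)(1 − 0.86684) = 0.995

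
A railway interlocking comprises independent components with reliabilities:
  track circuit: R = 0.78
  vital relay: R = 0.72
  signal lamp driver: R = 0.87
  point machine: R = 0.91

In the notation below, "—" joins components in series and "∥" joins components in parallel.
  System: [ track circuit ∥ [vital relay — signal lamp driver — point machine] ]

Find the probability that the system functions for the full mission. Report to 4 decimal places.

Series (vital relay, signal lamp driver, and point machine): 0.720000 × 0.870000 × 0.910000 = 0.570024
Parallel (track circuit and [0.570024]): 1 − (1 − 0.780000)(1 − 0.570024) = 0.9054

0.9054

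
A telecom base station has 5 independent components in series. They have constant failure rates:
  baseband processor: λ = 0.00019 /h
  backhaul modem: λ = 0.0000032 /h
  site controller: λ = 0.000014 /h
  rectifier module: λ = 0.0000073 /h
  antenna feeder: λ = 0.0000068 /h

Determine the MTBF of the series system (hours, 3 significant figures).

Series of exponential components: λ_sys = Σ λ_i
λ_sys = 0.00019 + 0.0000032 + 0.000014 + 0.0000073 + 0.0000068 = 2.2130e-04 /h
MTBF = 1 / λ_sys = 4520 h

4520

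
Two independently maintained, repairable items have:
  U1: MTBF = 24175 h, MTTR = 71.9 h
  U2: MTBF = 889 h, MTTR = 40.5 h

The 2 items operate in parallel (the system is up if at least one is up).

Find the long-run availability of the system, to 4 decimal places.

0.9999

A(U1) = MTBF/(MTBF+MTTR) = 24175/(24175+71.9) = 0.997035
A(U2) = MTBF/(MTBF+MTTR) = 889/(889+40.5) = 0.956428
Parallel availability: 1 − (1 − 0.997035)(1 − 0.956428) = 0.9999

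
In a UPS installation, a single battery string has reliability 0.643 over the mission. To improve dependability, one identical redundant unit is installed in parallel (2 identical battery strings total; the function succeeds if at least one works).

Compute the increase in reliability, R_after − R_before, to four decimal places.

R_before = 0.643
R_after = 1 − (1 − 0.643)^2 = 0.8726
ΔR = 0.8726 − 0.643 = 0.2296

0.2296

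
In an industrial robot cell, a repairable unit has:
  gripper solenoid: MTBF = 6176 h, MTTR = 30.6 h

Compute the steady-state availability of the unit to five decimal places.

A(gripper solenoid) = MTBF/(MTBF+MTTR) = 6176/(6176+30.6) = 0.99507

0.99507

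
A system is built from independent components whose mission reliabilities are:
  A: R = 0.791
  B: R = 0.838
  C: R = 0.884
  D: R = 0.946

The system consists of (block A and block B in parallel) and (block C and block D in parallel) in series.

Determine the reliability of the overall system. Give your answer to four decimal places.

0.9601

Parallel (A and B): 1 − (1 − 0.791000)(1 − 0.838000) = 0.966142
Parallel (C and D): 1 − (1 − 0.884000)(1 − 0.946000) = 0.993736
Series ([0.966142] and [0.993736]): 0.966142 × 0.993736 = 0.9601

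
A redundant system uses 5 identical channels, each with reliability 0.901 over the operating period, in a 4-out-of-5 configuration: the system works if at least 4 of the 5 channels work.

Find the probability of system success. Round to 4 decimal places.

0.9200

R = Σ_{i=4}^{5} C(5,i) p^i (1−p)^{5−i} with p = 0.901
C(5,4)·0.901^4·0.099^1 = 0.326215
C(5,5)·0.901^5·0.099^0 = 0.593778
Sum = 0.9200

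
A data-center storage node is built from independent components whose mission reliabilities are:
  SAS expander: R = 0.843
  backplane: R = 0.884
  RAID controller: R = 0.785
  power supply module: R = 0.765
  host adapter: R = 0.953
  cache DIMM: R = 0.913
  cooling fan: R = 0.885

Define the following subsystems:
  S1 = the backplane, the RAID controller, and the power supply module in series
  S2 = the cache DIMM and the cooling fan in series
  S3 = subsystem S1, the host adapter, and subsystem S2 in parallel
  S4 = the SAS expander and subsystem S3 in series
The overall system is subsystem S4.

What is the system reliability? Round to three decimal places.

Series (backplane, RAID controller, and power supply module): 0.88400 × 0.78500 × 0.76500 = 0.53086
Series (cache DIMM and cooling fan): 0.91300 × 0.88500 = 0.80801
Parallel ([0.53086], host adapter, and [0.80801]): 1 − (1 − 0.53086)(1 − 0.95300)(1 − 0.80801) = 0.99577
Series (SAS expander and [0.99577]): 0.84300 × 0.99577 = 0.839

0.839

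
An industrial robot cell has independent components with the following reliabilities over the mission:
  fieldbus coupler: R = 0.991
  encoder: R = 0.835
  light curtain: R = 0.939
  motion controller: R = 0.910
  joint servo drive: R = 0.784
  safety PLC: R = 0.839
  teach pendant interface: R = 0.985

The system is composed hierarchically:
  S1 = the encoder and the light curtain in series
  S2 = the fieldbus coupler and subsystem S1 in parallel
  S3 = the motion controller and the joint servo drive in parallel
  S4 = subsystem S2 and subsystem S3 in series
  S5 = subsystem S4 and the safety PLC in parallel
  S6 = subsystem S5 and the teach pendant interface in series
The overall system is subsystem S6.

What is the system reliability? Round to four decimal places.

0.9816

Series (encoder and light curtain): 0.835000 × 0.939000 = 0.784065
Parallel (fieldbus coupler and [0.784065]): 1 − (1 − 0.991000)(1 − 0.784065) = 0.998057
Parallel (motion controller and joint servo drive): 1 − (1 − 0.910000)(1 − 0.784000) = 0.980560
Series ([0.998057] and [0.980560]): 0.998057 × 0.980560 = 0.978655
Parallel ([0.978655] and safety PLC): 1 − (1 − 0.978655)(1 − 0.839000) = 0.996563
Series ([0.996563] and teach pendant interface): 0.996563 × 0.985000 = 0.9816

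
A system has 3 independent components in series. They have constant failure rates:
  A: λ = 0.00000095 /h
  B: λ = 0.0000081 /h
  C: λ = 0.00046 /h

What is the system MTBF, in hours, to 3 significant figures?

2130

Series of exponential components: λ_sys = Σ λ_i
λ_sys = 0.00000095 + 0.0000081 + 0.00046 = 4.6905e-04 /h
MTBF = 1 / λ_sys = 2130 h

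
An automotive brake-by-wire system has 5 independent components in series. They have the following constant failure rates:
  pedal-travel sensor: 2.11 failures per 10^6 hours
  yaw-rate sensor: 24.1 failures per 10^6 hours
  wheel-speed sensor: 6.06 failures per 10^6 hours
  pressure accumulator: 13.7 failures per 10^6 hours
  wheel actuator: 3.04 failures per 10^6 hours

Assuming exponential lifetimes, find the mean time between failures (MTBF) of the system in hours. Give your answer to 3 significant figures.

20400

Series of exponential components: λ_sys = Σ λ_i
λ_sys = 0.00000211 + 0.0000241 + 0.00000606 + 0.0000137 + 0.00000304 = 4.9010e-05 /h
MTBF = 1 / λ_sys = 20400 h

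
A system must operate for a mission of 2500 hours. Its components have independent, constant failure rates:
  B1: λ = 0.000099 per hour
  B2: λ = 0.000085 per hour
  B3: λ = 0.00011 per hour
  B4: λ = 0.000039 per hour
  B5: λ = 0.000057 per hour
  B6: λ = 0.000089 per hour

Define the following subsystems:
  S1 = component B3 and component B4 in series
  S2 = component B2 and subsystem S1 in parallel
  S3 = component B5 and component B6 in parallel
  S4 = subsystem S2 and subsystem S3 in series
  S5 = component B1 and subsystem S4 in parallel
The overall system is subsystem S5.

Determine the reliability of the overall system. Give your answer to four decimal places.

0.9815

R(B1) = exp(−0.000099 × 2500) = 0.780750
R(B2) = exp(−0.000085 × 2500) = 0.808560
R(B3) = exp(−0.00011 × 2500) = 0.759572
R(B4) = exp(−0.000039 × 2500) = 0.907102
R(B5) = exp(−0.000057 × 2500) = 0.867188
R(B6) = exp(−0.000089 × 2500) = 0.800515
Series (B3 and B4): 0.759572 × 0.907102 = 0.689009
Parallel (B2 and [0.689009]): 1 − (1 − 0.808560)(1 − 0.689009) = 0.940464
Parallel (B5 and B6): 1 − (1 − 0.867188)(1 − 0.800515) = 0.973506
Series ([0.940464] and [0.973506]): 0.940464 × 0.973506 = 0.915547
Parallel (B1 and [0.915547]): 1 − (1 − 0.780750)(1 − 0.915547) = 0.9815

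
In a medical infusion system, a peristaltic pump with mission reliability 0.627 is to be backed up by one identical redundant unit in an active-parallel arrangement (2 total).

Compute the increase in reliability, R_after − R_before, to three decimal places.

R_before = 0.627
R_after = 1 − (1 − 0.627)^2 = 0.861
ΔR = 0.861 − 0.627 = 0.234

0.234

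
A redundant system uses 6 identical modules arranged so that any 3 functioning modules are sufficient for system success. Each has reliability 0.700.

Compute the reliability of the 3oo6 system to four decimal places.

R = Σ_{i=3}^{6} C(6,i) p^i (1−p)^{6−i} with p = 0.700
C(6,3)·0.700^3·0.300^3 = 0.185220
C(6,4)·0.700^4·0.300^2 = 0.324135
C(6,5)·0.700^5·0.300^1 = 0.302526
C(6,6)·0.700^6·0.300^0 = 0.117649
Sum = 0.9295

0.9295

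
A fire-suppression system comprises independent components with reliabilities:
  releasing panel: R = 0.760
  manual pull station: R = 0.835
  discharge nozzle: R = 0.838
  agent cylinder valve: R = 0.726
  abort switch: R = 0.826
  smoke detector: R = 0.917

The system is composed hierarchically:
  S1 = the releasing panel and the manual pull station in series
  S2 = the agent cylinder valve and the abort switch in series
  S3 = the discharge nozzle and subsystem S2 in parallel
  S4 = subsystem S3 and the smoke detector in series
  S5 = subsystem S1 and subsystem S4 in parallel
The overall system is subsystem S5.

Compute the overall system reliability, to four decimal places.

Series (releasing panel and manual pull station): 0.760000 × 0.835000 = 0.634600
Series (agent cylinder valve and abort switch): 0.726000 × 0.826000 = 0.599676
Parallel (discharge nozzle and [0.599676]): 1 − (1 − 0.838000)(1 − 0.599676) = 0.935148
Series ([0.935148] and smoke detector): 0.935148 × 0.917000 = 0.857531
Parallel ([0.634600] and [0.857531]): 1 − (1 − 0.634600)(1 − 0.857531) = 0.9479

0.9479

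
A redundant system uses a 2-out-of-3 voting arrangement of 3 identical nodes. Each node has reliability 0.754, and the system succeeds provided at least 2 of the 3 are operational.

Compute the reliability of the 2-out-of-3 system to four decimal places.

0.8482

R = Σ_{i=2}^{3} C(3,i) p^i (1−p)^{3−i} with p = 0.754
C(3,2)·0.754^2·0.246^1 = 0.419565
C(3,3)·0.754^3·0.246^0 = 0.428661
Sum = 0.8482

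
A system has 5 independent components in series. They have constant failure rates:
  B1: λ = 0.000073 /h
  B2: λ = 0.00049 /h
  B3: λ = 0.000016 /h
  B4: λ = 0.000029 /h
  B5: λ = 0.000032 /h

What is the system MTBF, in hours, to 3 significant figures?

Series of exponential components: λ_sys = Σ λ_i
λ_sys = 0.000073 + 0.00049 + 0.000016 + 0.000029 + 0.000032 = 6.4000e-04 /h
MTBF = 1 / λ_sys = 1560 h

1560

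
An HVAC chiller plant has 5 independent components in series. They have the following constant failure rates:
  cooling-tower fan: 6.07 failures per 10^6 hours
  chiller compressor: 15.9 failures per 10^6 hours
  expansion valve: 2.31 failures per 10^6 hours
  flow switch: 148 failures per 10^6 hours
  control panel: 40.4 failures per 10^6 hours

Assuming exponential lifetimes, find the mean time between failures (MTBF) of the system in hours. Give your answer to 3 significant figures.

4700

Series of exponential components: λ_sys = Σ λ_i
λ_sys = 0.00000607 + 0.0000159 + 0.00000231 + 0.000148 + 0.0000404 = 2.1268e-04 /h
MTBF = 1 / λ_sys = 4700 h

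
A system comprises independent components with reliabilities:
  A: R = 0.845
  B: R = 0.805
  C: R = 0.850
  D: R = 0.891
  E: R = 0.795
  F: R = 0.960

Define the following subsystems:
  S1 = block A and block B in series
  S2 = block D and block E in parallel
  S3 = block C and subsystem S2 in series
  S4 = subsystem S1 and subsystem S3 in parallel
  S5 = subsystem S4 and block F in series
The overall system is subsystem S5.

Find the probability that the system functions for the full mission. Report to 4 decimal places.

Series (A and B): 0.845000 × 0.805000 = 0.680225
Parallel (D and E): 1 − (1 − 0.891000)(1 − 0.795000) = 0.977655
Series (C and [0.977655]): 0.850000 × 0.977655 = 0.831007
Parallel ([0.680225] and [0.831007]): 1 − (1 − 0.680225)(1 − 0.831007) = 0.945960
Series ([0.945960] and F): 0.945960 × 0.960000 = 0.9081

0.9081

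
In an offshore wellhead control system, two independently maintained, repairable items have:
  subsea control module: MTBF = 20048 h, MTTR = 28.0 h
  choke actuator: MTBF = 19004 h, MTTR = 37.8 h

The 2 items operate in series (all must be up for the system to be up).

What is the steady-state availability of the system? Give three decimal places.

0.997

A(subsea control module) = MTBF/(MTBF+MTTR) = 20048/(20048+28.0) = 0.998605
A(choke actuator) = MTBF/(MTBF+MTTR) = 19004/(19004+37.8) = 0.998015
Series availability: 0.998605 × 0.998015 = 0.997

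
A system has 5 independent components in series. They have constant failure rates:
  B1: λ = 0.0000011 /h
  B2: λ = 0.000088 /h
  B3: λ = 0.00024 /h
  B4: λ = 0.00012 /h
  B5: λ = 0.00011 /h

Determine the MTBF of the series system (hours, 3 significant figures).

1790

Series of exponential components: λ_sys = Σ λ_i
λ_sys = 0.0000011 + 0.000088 + 0.00024 + 0.00012 + 0.00011 = 5.5910e-04 /h
MTBF = 1 / λ_sys = 1790 h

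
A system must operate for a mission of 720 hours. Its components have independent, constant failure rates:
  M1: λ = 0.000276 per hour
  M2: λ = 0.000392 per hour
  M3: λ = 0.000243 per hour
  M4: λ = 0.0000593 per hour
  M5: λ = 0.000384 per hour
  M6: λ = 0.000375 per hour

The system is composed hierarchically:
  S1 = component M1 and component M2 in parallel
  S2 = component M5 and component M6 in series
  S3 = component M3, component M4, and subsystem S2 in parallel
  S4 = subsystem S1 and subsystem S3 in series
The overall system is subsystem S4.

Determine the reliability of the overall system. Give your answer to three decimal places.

0.953

R(M1) = exp(−0.000276 × 720) = 0.81978
R(M2) = exp(−0.000392 × 720) = 0.75409
R(M3) = exp(−0.000243 × 720) = 0.83949
R(M4) = exp(−0.0000593 × 720) = 0.95820
R(M5) = exp(−0.000384 × 720) = 0.75845
R(M6) = exp(−0.000375 × 720) = 0.76338
Parallel (M1 and M2): 1 − (1 − 0.81978)(1 − 0.75409) = 0.95568
Series (M5 and M6): 0.75845 × 0.76338 = 0.57899
Parallel (M3, M4, and [0.57899]): 1 − (1 − 0.83949)(1 − 0.95820)(1 − 0.57899) = 0.99718
Series ([0.95568] and [0.99718]): 0.95568 × 0.99718 = 0.953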